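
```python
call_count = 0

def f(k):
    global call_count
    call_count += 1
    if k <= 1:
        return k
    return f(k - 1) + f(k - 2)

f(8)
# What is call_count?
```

Calls(k) = 1 + Calls(k-1) + Calls(k-2); Calls(0)=Calls(1)=1. For k=8 this gives 67.

Answer: 67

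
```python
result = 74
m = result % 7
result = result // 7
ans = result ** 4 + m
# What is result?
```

Trace:
`result = 74` → result = 74
`m = result % 7` → m = 4
`result = result // 7` → result = 10
`ans = result ** 4 + m` → ans = 10004
So result = 10

Answer: 10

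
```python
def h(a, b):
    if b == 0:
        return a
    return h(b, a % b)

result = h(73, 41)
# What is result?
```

h(73, 41) -> h(41, 32) -> h(32, 9) -> h(9, 5) -> h(5, 4) -> h(4, 1) -> h(1, 0) -> 1

Answer: 1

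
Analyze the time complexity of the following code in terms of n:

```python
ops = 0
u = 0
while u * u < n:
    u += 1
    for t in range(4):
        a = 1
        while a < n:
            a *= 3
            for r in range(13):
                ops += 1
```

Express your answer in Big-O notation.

Each loop level contributes: √n × 1 × log n × 1. Multiplying the contributions gives O(√n log n).

Answer: O(√n log n)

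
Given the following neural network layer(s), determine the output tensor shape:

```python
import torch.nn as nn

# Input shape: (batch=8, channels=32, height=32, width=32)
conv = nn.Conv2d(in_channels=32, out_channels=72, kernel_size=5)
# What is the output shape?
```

Input: (8, 32, 32, 32) -> Output: (8, 72, 28, 28)

Answer: (8, 72, 28, 28)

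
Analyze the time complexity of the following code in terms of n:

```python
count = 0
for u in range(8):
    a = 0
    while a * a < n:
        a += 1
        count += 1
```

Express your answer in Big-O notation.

Each loop level contributes: 1 × √n. Multiplying the contributions gives O(√n).

Answer: O(√n)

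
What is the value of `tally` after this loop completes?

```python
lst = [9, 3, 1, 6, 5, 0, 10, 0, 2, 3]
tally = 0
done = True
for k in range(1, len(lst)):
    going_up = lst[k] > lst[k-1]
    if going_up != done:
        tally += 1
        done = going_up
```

Count direction changes in [9, 3, 1, 6, 5, 0, 10, 0, 2, 3]
`tally` takes the values: 0 → 1 → 2 → 3 → 4 → 5 → 6

Answer: 6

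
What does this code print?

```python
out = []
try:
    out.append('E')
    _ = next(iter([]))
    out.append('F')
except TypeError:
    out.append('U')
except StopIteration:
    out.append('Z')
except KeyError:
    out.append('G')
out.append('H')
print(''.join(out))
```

Execution trace: 'E' (try body) → 'Z' (except StopIteration) → 'H' (after the try/except). Output: EZH

Answer: EZH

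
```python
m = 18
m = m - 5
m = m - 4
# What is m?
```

Trace:
`m = 18` → m = 18
`m = m - 5` → m = 13
`m = m - 4` → m = 9
So m = 9

Answer: 9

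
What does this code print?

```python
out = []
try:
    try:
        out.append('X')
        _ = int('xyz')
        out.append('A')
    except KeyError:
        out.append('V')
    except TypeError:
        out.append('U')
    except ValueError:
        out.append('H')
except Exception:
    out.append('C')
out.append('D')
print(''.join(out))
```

Execution trace: 'X' (inner try body) → 'H' (inner except ValueError) → 'D' (after the try/except). Output: XHD

Answer: XHD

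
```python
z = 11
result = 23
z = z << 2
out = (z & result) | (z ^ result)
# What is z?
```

Trace:
`z = 11` → z = 11
`result = 23` → result = 23
`z = z << 2` → z = 44
`out = (z & result) | (z ^ result)` → out = 63
So z = 44

Answer: 44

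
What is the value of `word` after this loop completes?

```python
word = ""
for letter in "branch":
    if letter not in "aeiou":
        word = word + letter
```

Remove vowels from 'branch'
`word` takes the values: "" → "b" → "br" → "brn" → "brnc" → "brnch"

Answer: "brnch"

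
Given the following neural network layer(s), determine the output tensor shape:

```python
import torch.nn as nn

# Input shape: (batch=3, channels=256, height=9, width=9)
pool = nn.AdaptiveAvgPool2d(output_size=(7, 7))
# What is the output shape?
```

Input: (3, 256, 9, 9) -> Output: (3, 256, 7, 7)

Answer: (3, 256, 7, 7)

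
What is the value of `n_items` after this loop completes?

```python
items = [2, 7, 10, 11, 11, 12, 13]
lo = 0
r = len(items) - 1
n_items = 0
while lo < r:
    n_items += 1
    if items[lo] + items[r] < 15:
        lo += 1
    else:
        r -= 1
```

Steps to find pair summing to 15
`n_items` takes the values: 0 → 1 → 2 → 3 → 4 → 5 → 6

Answer: 6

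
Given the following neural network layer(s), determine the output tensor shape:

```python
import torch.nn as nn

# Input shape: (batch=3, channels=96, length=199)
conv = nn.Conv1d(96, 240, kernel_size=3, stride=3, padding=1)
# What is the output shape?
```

Input: (3, 96, 199) -> Output: (3, 240, 67)

Answer: (3, 240, 67)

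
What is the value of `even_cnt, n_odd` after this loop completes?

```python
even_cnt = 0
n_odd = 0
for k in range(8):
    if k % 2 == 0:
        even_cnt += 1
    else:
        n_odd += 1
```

Count evens and odds in range(8)
`even_cnt, n_odd` takes the values: (0, 0) → (1, 0) → (1, 1) → (2, 1) → (2, 2) → (3, 2) → (3, 3) → (4, 3) → (4, 4)

Answer: 4, 4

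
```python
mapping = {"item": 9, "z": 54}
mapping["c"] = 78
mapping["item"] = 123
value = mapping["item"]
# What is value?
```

Trace:
`mapping = {"item": 9, "z": 54}` → mapping = {'item': 9, 'z': 54}
`mapping["c"] = 78` → mapping = {'item': 9, 'z': 54, 'c': 78}
`mapping["item"] = 123` → mapping = {'item': 123, 'z': 54, 'c': 78}
`value = mapping["item"]` → value = 123
So value = 123

Answer: 123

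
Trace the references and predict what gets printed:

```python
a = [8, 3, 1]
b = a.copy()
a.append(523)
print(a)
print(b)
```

Key concept: list.copy() creates independent copy.
Step by step:
`a = [8, 3, 1]` → a = [8, 3, 1]
`b = a.copy()` → b = [8, 3, 1]
`a.append(523)` → a = [8, 3, 1, 523]
`print(a)` → prints [8, 3, 1, 523]
`print(b)` → prints [8, 3, 1]

Answer:
[8, 3, 1, 523]
[8, 3, 1]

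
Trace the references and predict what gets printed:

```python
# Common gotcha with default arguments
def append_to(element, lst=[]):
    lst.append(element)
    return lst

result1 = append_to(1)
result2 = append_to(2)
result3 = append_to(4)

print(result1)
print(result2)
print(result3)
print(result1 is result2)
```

Key concept: mutable default argument gotcha.
Step by step:
`result1 = append_to(1)` → result1 = [1]
`result2 = append_to(2)` → result1 = [1, 2] (same object as result2); result2 = [1, 2] (same object as result1)
`result3 = append_to(4)` → result1 = [1, 2, 4] (same object as result2, result3); result2 = [1, 2, 4] (same object as result1, result3); result3 = [1, 2, 4] (same object as result1, result2)
`print(result1)` → prints [1, 2, 4]
`print(result2)` → prints [1, 2, 4]
`print(result3)` → prints [1, 2, 4]
`print(result1 is result2)` → prints True

Answer:
[1, 2, 4]
[1, 2, 4]
[1, 2, 4]
True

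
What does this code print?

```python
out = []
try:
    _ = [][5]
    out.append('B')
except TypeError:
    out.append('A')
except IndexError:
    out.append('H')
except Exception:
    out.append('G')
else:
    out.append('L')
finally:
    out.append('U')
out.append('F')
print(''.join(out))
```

Execution trace: 'H' (except IndexError) → 'U' (finally) → 'F' (after the try/except). Output: HUF

Answer: HUF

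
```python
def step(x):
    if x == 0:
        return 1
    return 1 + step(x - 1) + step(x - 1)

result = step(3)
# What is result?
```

step(x) = 1 + 2·step(x-1), step(0)=1. Closed form: (1+1)·2^3 - 1 = 15.

Answer: 15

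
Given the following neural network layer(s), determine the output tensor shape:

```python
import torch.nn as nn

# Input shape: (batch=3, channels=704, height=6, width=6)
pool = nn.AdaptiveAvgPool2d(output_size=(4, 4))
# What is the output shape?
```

Input: (3, 704, 6, 6) -> Output: (3, 704, 4, 4)

Answer: (3, 704, 4, 4)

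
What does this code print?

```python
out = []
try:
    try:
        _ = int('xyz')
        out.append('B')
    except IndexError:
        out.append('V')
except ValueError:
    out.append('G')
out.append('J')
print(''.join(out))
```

Execution trace: 'G' (outer except ValueError) → 'J' (after the try/except). Output: GJ

Answer: GJ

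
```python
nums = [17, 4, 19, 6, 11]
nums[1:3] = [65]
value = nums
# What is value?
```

Trace:
`nums = [17, 4, 19, 6, 11]` → nums = [17, 4, 19, 6, 11]
`nums[1:3] = [65]` → nums = [17, 65, 6, 11]
`value = nums` → value = [17, 65, 6, 11]
So value = [17, 65, 6, 11]

Answer: [17, 65, 6, 11]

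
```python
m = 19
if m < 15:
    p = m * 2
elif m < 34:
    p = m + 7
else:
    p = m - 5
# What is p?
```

Trace:
`m = 19` → m = 19
`if m < 15: ...` → m < 15 is False, m < 34 is True → p = 26
So p = 26

Answer: 26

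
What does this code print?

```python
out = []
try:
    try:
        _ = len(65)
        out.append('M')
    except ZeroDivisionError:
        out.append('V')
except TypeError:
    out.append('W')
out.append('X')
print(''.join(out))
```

Execution trace: 'W' (outer except TypeError) → 'X' (after the try/except). Output: WX

Answer: WX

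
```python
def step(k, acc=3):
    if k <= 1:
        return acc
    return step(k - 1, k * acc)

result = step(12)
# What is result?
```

Accumulator trace (n, acc): (12, 3) -> (11, 36) -> (10, 396) -> (9, 3960) -> (8, 35640) -> (7, 285120) -> (6, 1995840) -> (5, 11975040) -> (4, 59875200) -> (3, 239500800) -> (2, 718502400) -> (1, 1437004800) -> return 1437004800

Answer: 1437004800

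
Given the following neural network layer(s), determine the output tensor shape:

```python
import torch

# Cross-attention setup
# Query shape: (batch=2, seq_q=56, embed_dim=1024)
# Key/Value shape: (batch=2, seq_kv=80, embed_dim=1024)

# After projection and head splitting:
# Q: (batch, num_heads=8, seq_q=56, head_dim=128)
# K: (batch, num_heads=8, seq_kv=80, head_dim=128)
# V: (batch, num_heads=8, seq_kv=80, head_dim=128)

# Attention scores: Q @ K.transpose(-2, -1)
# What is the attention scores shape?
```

Input: (2, 56, 1024) -> Output: (2, 8, 56, 80)

Answer: (2, 8, 56, 80)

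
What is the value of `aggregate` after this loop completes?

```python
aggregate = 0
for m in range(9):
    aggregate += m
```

Sum of 0 to 8 = 36
`aggregate` takes the values: 0 → 1 → 3 → 6 → 10 → 15 → 21 → 28 → 36

Answer: 36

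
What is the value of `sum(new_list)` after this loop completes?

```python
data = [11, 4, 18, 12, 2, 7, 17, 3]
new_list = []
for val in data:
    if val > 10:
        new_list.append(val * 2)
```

Sum of doubled values > 10
`new_list` takes the values: [] → [22] → [22, 36] → [22, 36, 24] → [22, 36, 24, 34]
So `sum(new_list)` = 116

Answer: 116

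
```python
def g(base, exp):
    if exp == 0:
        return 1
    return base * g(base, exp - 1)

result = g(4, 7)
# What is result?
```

g(4, 7) = 4 * 4 * 4 * 4 * 4 * 4 * 4 = 16384

Answer: 16384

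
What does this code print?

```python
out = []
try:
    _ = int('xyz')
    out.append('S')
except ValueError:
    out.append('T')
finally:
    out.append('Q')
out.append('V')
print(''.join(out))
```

Execution trace: 'T' (except ValueError) → 'Q' (finally) → 'V' (after the try/except). Output: TQV

Answer: TQV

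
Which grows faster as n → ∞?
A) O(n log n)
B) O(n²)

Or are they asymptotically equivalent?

O(n log n) vs O(n²): Higher order terms dominate.

Answer: B) O(n²) grows faster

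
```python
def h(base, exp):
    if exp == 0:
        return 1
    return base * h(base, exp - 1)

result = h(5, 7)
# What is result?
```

h(5, 7) = 5 * 5 * 5 * 5 * 5 * 5 * 5 = 78125

Answer: 78125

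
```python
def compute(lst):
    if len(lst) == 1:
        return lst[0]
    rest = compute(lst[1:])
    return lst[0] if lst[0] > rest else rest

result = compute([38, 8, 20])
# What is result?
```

Recursive max over [38, 8, 20] = 38

Answer: 38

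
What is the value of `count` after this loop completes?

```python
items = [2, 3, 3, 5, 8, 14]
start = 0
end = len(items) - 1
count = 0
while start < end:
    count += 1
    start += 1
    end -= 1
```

Iterations until pointers meet (list length 6)
`count` takes the values: 0 → 1 → 2 → 3

Answer: 3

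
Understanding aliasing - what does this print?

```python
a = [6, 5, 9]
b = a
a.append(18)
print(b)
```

Key concept: basic list aliasing.
Step by step:
`a = [6, 5, 9]` → a = [6, 5, 9]
`b = a` → b = [6, 5, 9] (same object as a)
`a.append(18)` → a = [6, 5, 9, 18] (same object as b); b = [6, 5, 9, 18] (same object as a)
`print(b)` → prints [6, 5, 9, 18]

Answer: [6, 5, 9, 18]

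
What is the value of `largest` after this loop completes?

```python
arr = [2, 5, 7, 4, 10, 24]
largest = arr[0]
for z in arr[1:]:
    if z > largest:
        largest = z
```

Maximum of [2, 5, 7, 4, 10, 24]
`largest` takes the values: 2 → 5 → 7 → 10 → 24

Answer: 24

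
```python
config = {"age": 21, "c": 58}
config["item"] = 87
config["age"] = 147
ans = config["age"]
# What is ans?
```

Trace:
`config = {"age": 21, "c": 58}` → config = {'age': 21, 'c': 58}
`config["item"] = 87` → config = {'age': 21, 'c': 58, 'item': 87}
`config["age"] = 147` → config = {'age': 147, 'c': 58, 'item': 87}
`ans = config["age"]` → ans = 147
So ans = 147

Answer: 147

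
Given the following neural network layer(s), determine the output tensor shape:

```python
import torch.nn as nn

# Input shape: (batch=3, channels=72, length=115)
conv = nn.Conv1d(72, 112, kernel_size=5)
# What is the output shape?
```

Input: (3, 72, 115) -> Output: (3, 112, 111)

Answer: (3, 112, 111)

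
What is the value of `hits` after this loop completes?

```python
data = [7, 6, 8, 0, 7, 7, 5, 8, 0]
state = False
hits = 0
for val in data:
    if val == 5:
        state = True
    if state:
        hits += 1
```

Count elements after first 5 in [7, 6, 8, 0, 7, 7, 5, 8, 0]
`hits` takes the values: 0 → 1 → 2 → 3

Answer: 3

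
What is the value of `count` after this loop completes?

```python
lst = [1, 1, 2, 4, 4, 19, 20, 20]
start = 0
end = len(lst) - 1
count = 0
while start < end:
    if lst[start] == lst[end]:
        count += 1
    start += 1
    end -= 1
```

Count matching pairs from ends
`count` takes the values: 0 → 1

Answer: 1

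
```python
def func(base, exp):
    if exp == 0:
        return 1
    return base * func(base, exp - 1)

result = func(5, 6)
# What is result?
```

func(5, 6) = 5 * 5 * 5 * 5 * 5 * 5 = 15625

Answer: 15625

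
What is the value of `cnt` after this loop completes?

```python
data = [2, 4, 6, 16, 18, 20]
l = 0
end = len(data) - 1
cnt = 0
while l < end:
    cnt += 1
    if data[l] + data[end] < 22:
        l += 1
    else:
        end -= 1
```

Steps to find pair summing to 22
`cnt` takes the values: 0 → 1 → 2 → 3 → 4 → 5

Answer: 5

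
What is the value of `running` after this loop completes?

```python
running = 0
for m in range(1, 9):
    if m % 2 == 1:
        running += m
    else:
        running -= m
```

Add odd, subtract even
`running` takes the values: 0 → 1 → -1 → 2 → -2 → 3 → -3 → 4 → -4

Answer: -4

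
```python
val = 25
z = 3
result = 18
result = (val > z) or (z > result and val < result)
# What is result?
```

Trace:
`val = 25` → val = 25
`z = 3` → z = 3
`result = 18` → result = 18
`result = (val > z) or (z > result and val < result)` → result = True
So result = True

Answer: True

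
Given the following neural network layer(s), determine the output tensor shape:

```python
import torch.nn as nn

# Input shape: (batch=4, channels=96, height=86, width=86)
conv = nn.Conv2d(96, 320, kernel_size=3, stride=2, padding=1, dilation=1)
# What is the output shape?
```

Input: (4, 96, 86, 86) -> Output: (4, 320, 43, 43)

Answer: (4, 320, 43, 43)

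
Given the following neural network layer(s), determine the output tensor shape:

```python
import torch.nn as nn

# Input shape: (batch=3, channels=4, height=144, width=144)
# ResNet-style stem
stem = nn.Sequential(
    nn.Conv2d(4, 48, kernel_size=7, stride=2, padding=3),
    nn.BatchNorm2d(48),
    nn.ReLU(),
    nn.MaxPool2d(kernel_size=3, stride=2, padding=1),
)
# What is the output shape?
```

Input: (3, 4, 144, 144) -> after Conv2d 7x7 stride=2: (3, 48, 72, 72) -> Output: (3, 48, 36, 36)

Answer: (3, 48, 36, 36)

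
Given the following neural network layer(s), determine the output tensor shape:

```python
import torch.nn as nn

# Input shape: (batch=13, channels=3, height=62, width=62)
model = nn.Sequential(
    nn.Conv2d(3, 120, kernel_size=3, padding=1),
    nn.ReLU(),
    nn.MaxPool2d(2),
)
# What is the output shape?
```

Input: (13, 3, 62, 62) -> after Conv2d: (13, 120, 62, 62) -> after ReLU: (13, 120, 62, 62) -> Output: (13, 120, 31, 31)

Answer: (13, 120, 31, 31)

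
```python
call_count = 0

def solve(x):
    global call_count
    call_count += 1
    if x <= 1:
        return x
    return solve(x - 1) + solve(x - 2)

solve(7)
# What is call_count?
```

Calls(x) = 1 + Calls(x-1) + Calls(x-2); Calls(0)=Calls(1)=1. For x=7 this gives 41.

Answer: 41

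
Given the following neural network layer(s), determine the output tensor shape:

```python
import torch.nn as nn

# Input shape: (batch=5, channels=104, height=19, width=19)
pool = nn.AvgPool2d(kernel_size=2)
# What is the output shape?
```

Input: (5, 104, 19, 19) -> Output: (5, 104, 9, 9)

Answer: (5, 104, 9, 9)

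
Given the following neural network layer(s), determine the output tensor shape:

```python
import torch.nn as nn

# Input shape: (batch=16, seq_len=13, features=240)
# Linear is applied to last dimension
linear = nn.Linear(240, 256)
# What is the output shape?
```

Input: (16, 13, 240) -> Output: (16, 13, 256)

Answer: (16, 13, 256)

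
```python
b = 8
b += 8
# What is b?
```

Trace:
`b = 8` → b = 8
`b += 8` → b = 16
So b = 16

Answer: 16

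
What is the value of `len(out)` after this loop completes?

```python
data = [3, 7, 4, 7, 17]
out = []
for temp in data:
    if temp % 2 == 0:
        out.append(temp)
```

Count even numbers in [3, 7, 4, 7, 17]
`out` takes the values: [] → [4]
So `len(out)` = 1

Answer: 1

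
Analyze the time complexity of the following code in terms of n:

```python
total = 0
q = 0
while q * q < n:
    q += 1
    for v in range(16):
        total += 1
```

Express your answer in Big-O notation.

Each loop level contributes: √n × 1. Multiplying the contributions gives O(√n).

Answer: O(√n)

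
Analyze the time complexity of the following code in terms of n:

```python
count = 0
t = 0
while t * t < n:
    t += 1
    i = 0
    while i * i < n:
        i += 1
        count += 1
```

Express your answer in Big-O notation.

Each loop level contributes: √n × √n. Multiplying the contributions gives O(n).

Answer: O(n)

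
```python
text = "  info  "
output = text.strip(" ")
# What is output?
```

Trace:
`text = "  info  "` → text = '  info  '
`output = text.strip(" ")` → output = 'info'
So output = 'info'

Answer: 'info'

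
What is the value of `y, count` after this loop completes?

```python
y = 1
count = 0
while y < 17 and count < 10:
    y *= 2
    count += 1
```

Double until >= 17 or 10 iterations
`y, count` takes the values: (1, 0) → (2, 0) → (2, 1) → (4, 1) → (4, 2) → (8, 2) → (8, 3) → (16, 3) → (16, 4) → (32, 4) → (32, 5)

Answer: 32, 5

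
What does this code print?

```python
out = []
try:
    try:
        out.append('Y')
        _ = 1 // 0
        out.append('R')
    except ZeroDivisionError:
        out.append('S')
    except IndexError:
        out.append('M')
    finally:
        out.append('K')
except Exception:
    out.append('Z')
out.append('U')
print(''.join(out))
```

Execution trace: 'Y' (inner try body) → 'S' (inner except ZeroDivisionError) → 'K' (inner finally) → 'U' (after the try/except). Output: YSKU

Answer: YSKU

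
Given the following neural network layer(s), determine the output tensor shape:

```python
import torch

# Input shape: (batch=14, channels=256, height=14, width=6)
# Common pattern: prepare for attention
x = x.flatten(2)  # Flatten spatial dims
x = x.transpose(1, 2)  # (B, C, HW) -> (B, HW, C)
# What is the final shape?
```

Input: (14, 256, 14, 6) -> after flatten(2): (14, 256, 84) -> Output: (14, 84, 256)

Answer: (14, 84, 256)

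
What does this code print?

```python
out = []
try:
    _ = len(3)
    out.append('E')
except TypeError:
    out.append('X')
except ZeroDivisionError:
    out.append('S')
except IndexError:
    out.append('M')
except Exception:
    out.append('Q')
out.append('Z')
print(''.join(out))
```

Execution trace: 'X' (except TypeError) → 'Z' (after the try/except). Output: XZ

Answer: XZ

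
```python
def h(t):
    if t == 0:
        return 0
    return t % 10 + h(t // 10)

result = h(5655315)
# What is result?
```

Sum of digits of 5655315: 5 + 1 + 3 + 5 + 5 + 6 + 5 = 30

Answer: 30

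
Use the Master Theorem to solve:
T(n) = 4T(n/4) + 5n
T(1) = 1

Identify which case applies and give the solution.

a=4, b=4, f(n)=5n. log_4(4) = 1. Since c=1 = 1, Case 2 applies: T(n) = Θ(n^log_b(a) · log n) = O(n log n).

Answer: O(n log n) - Case 2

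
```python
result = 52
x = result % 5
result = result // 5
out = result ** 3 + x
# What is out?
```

Trace:
`result = 52` → result = 52
`x = result % 5` → x = 2
`result = result // 5` → result = 10
`out = result ** 3 + x` → out = 1002
So out = 1002

Answer: 1002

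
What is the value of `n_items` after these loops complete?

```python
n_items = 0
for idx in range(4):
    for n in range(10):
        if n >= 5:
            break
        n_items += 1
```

Inner breaks at 5, outer runs 4 times
`n_items` takes the values: 0 → 1 → 2 → 3 → 4 → 5 → 6 → 7 → 8 → 9 → 10 → 11 → 12 → 13 → 14 → 15 → 16 → 17 → 18 → 19 → 20

Answer: 20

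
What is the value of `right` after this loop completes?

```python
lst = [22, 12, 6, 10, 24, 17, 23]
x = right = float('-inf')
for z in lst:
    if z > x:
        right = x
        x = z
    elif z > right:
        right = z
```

Second largest (with repeats) in [22, 12, 6, 10, 24, 17, 23]
`right` takes the values: -inf → 12 → 22 → 23

Answer: 23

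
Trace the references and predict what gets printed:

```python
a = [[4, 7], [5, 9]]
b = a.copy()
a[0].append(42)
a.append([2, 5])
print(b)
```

Key concept: shallow copy with nested lists.
Step by step:
`a = [[4, 7], [5, 9]]` → a = [[4, 7], [5, 9]]
`b = a.copy()` → b = [[4, 7], [5, 9]]
`a[0].append(42)` → a = [[4, 7, 42], [5, 9]]; b = [[4, 7, 42], [5, 9]]
`a.append([2, 5])` → a = [[4, 7, 42], [5, 9], [2, 5]]
`print(b)` → prints [[4, 7, 42], [5, 9]]

Answer: [[4, 7, 42], [5, 9]]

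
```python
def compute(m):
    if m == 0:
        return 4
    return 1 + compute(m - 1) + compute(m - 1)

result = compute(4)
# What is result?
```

compute(m) = 1 + 2·compute(m-1), compute(0)=4. Closed form: (4+1)·2^4 - 1 = 79.

Answer: 79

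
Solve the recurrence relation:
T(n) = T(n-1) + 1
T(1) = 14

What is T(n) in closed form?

Unrolling: T(n) = T(1) + 1·(n-1) = 14 + 1(n-1) = n + 13.

Answer: T(n) = n + 13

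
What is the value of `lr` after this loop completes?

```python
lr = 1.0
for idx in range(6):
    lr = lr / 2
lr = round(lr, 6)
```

Halving LR 6 times: 1 / 2^6
`lr` takes the values: 1.0 → 0.5 → 0.25 → 0.125 → 0.0625 → 0.03125 → 0.015625

Answer: 0.015625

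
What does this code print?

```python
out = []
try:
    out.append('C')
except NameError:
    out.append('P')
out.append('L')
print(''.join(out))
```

Execution trace: 'C' (try body, no exception) → 'L' (after the try/except). Output: CL

Answer: CL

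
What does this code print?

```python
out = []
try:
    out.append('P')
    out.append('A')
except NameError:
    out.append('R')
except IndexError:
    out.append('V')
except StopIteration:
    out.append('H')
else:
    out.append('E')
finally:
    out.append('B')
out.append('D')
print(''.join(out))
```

Execution trace: 'P' (try body) → 'A' (try body, no exception) → 'E' (else) → 'B' (finally) → 'D' (after the try/except). Output: PAEBD

Answer: PAEBD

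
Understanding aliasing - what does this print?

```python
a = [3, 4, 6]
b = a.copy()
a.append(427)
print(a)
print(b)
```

Key concept: list.copy() creates independent copy.
Step by step:
`a = [3, 4, 6]` → a = [3, 4, 6]
`b = a.copy()` → b = [3, 4, 6]
`a.append(427)` → a = [3, 4, 6, 427]
`print(a)` → prints [3, 4, 6, 427]
`print(b)` → prints [3, 4, 6]

Answer:
[3, 4, 6, 427]
[3, 4, 6]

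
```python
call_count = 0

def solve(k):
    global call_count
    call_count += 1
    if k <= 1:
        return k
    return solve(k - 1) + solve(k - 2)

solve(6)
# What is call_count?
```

Calls(k) = 1 + Calls(k-1) + Calls(k-2); Calls(0)=Calls(1)=1. For k=6 this gives 25.

Answer: 25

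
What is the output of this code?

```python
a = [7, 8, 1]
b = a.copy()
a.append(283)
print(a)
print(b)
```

Key concept: list.copy() creates independent copy.
Step by step:
`a = [7, 8, 1]` → a = [7, 8, 1]
`b = a.copy()` → b = [7, 8, 1]
`a.append(283)` → a = [7, 8, 1, 283]
`print(a)` → prints [7, 8, 1, 283]
`print(b)` → prints [7, 8, 1]

Answer:
[7, 8, 1, 283]
[7, 8, 1]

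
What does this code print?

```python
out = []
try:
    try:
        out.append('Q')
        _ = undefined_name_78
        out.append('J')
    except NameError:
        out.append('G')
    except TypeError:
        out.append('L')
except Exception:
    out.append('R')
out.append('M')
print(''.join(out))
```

Execution trace: 'Q' (inner try body) → 'G' (inner except NameError) → 'M' (after the try/except). Output: QGM

Answer: QGM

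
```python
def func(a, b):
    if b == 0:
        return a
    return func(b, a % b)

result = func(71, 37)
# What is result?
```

func(71, 37) -> func(37, 34) -> func(34, 3) -> func(3, 1) -> func(1, 0) -> 1

Answer: 1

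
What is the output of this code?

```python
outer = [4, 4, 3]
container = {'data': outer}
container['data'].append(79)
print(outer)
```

Key concept: dict holds reference to list.
Step by step:
`outer = [4, 4, 3]` → outer = [4, 4, 3]
`container = {'data': outer}` → container = {'data': [4, 4, 3]}
`container['data'].append(79)` → outer = [4, 4, 3, 79]; container = {'data': [4, 4, 3, 79]}
`print(outer)` → prints [4, 4, 3, 79]

Answer: [4, 4, 3, 79]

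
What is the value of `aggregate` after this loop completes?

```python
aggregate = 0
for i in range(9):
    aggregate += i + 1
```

Start at 0, add 1 to 9 = 45
`aggregate` takes the values: 0 → 1 → 3 → 6 → 10 → 15 → 21 → 28 → 36 → 45

Answer: 45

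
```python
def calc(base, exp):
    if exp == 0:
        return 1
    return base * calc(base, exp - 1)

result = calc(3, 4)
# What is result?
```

calc(3, 4) = 3 * 3 * 3 * 3 = 81

Answer: 81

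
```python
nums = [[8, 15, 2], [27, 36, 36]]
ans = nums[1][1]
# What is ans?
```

Trace:
`nums = [[8, 15, 2], [27, 36, 36]]` → nums = [[8, 15, 2], [27, 36, 36]]
`ans = nums[1][1]` → ans = 36
So ans = 36

Answer: 36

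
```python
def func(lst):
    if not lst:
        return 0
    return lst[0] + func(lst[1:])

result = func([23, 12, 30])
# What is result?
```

23 + 12 + 30 + 0 = 65

Answer: 65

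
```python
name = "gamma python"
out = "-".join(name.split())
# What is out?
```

Trace:
`name = "gamma python"` → name = 'gamma python'
`out = "-".join(name.split())` → out = 'gamma-python'
So out = 'gamma-python'

Answer: 'gamma-python'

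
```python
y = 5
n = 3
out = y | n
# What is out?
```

Trace:
`y = 5` → y = 5
`n = 3` → n = 3
`out = y | n` → out = 7
So out = 7

Answer: 7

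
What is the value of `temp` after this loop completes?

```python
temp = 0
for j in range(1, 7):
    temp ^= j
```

XOR of 1 to 6
`temp` takes the values: 0 → 1 → 3 → 0 → 4 → 1 → 7

Answer: 7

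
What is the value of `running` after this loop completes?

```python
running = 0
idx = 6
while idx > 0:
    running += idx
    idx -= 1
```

Sum 6 down to 1
`running` takes the values: 0 → 6 → 11 → 15 → 18 → 20 → 21

Answer: 21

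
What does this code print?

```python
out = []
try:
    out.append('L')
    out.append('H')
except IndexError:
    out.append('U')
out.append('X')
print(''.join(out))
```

Execution trace: 'L' (try body) → 'H' (try body, no exception) → 'X' (after the try/except). Output: LHX

Answer: LHX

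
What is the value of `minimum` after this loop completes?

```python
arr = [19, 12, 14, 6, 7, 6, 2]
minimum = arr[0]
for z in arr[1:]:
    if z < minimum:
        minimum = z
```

Minimum of [19, 12, 14, 6, 7, 6, 2]
`minimum` takes the values: 19 → 12 → 6 → 2

Answer: 2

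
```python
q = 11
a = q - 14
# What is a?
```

Trace:
`q = 11` → q = 11
`a = q - 14` → a = -3
So a = -3

Answer: -3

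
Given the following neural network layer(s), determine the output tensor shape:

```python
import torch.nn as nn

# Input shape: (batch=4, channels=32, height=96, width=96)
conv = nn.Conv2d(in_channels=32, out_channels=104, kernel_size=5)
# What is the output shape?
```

Input: (4, 32, 96, 96) -> Output: (4, 104, 92, 92)

Answer: (4, 104, 92, 92)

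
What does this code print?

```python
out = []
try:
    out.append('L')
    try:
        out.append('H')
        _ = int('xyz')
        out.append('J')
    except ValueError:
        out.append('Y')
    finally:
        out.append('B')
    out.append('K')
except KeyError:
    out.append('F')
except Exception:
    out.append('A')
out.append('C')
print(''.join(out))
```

Execution trace: 'L' (try body) → 'H' (inner try body) → 'Y' (inner except ValueError) → 'B' (inner finally) → 'K' (try body, no exception) → 'C' (after the try/except). Output: LHYBKC

Answer: LHYBKC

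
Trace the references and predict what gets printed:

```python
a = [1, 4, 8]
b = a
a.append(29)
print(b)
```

Key concept: basic list aliasing.
Step by step:
`a = [1, 4, 8]` → a = [1, 4, 8]
`b = a` → b = [1, 4, 8] (same object as a)
`a.append(29)` → a = [1, 4, 8, 29] (same object as b); b = [1, 4, 8, 29] (same object as a)
`print(b)` → prints [1, 4, 8, 29]

Answer: [1, 4, 8, 29]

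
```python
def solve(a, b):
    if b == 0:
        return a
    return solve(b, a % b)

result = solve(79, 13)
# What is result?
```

solve(79, 13) -> solve(13, 1) -> solve(1, 0) -> 1

Answer: 1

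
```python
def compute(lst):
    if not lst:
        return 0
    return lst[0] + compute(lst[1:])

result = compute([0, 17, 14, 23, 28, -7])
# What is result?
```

0 + 17 + 14 + 23 + 28 + (-7) + 0 = 75

Answer: 75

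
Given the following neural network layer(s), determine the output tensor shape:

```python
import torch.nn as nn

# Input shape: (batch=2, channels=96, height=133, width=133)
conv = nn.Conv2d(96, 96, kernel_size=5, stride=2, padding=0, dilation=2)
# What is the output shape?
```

Input: (2, 96, 133, 133) -> Output: (2, 96, 63, 63)

Answer: (2, 96, 63, 63)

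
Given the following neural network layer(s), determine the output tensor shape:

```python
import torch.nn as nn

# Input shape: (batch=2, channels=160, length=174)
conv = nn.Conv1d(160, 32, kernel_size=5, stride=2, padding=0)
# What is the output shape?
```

Input: (2, 160, 174) -> Output: (2, 32, 85)

Answer: (2, 32, 85)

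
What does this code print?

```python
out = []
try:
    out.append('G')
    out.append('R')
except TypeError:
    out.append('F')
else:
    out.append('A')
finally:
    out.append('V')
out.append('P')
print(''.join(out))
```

Execution trace: 'G' (try body) → 'R' (try body, no exception) → 'A' (else) → 'V' (finally) → 'P' (after the try/except). Output: GRAVP

Answer: GRAVP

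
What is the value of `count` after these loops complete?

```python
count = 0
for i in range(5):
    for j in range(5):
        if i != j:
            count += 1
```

5² - 5 (exclude diagonal)
`count` takes the values: 0 → 1 → 2 → 3 → 4 → 5 → 6 → 7 → 8 → 9 → 10 → 11 → 12 → 13 → 14 → 15 → 16 → 17 → 18 → 19 → 20

Answer: 20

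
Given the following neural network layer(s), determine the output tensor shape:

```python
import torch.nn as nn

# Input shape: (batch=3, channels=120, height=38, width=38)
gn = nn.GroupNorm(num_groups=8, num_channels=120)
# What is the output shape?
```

Input: (3, 120, 38, 38) -> Output: (3, 120, 38, 38)

Answer: (3, 120, 38, 38)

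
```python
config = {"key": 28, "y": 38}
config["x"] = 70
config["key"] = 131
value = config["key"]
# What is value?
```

Trace:
`config = {"key": 28, "y": 38}` → config = {'key': 28, 'y': 38}
`config["x"] = 70` → config = {'key': 28, 'y': 38, 'x': 70}
`config["key"] = 131` → config = {'key': 131, 'y': 38, 'x': 70}
`value = config["key"]` → value = 131
So value = 131

Answer: 131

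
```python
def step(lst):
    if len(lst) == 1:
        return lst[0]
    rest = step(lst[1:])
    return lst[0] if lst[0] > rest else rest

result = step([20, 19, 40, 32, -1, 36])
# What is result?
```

Recursive max over [20, 19, 40, 32, -1, 36] = 40

Answer: 40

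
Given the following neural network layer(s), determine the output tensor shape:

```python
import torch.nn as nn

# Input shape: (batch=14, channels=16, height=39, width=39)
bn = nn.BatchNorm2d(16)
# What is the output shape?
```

Input: (14, 16, 39, 39) -> Output: (14, 16, 39, 39)

Answer: (14, 16, 39, 39)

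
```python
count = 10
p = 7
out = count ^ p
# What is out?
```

Trace:
`count = 10` → count = 10
`p = 7` → p = 7
`out = count ^ p` → out = 13
So out = 13

Answer: 13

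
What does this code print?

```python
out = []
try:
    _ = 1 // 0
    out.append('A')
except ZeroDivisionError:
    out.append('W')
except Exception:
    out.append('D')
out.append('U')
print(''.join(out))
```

Execution trace: 'W' (except ZeroDivisionError) → 'U' (after the try/except). Output: WU

Answer: WU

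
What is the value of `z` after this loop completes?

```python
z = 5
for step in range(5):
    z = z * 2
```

Multiply by 2, 5 times: 5 * 2^5 = 160
`z` takes the values: 5 → 10 → 20 → 40 → 80 → 160

Answer: 160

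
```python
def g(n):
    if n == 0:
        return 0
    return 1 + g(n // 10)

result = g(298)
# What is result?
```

Count of digits of 298: 3

Answer: 3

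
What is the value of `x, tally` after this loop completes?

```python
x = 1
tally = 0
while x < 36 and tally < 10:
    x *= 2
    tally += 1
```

Double until >= 36 or 10 iterations
`x, tally` takes the values: (1, 0) → (2, 0) → (2, 1) → (4, 1) → (4, 2) → (8, 2) → (8, 3) → (16, 3) → (16, 4) → (32, 4) → (32, 5) → (64, 5) → (64, 6)

Answer: 64, 6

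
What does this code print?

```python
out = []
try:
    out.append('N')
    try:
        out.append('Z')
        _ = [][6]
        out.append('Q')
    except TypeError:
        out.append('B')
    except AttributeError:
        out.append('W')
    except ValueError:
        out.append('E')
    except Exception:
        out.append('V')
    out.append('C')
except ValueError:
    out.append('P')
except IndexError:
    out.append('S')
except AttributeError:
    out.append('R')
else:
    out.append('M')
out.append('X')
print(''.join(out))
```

Execution trace: 'N' (try body) → 'Z' (inner try body) → 'V' (inner except Exception) → 'C' (try body, no exception) → 'M' (else) → 'X' (after the try/except). Output: NZVCMX

Answer: NZVCMX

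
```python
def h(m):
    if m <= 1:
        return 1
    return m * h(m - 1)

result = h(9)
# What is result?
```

h(9) = 9 * 8 * 7 * 6 * 5 * 4 * 3 * 2 * 1 = 362880

Answer: 362880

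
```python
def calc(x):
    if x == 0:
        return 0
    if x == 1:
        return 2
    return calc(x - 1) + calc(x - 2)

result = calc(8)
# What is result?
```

Build up from base cases: calc(0)=0, calc(1)=2, calc(2)=2, calc(3)=4, calc(4)=6, calc(5)=10, calc(6)=16, ..., calc(8)=42

Answer: 42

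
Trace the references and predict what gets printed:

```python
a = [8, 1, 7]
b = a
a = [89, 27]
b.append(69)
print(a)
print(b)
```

Key concept: rebinding vs mutation: a is rebound to a new list, b still points at the original.
Step by step:
`a = [8, 1, 7]` → a = [8, 1, 7]
`b = a` → b = [8, 1, 7] (same object as a)
`a = [89, 27]` → a = [89, 27]
`b.append(69)` → b = [8, 1, 7, 69]
`print(a)` → prints [89, 27]
`print(b)` → prints [8, 1, 7, 69]

Answer:
[89, 27]
[8, 1, 7, 69]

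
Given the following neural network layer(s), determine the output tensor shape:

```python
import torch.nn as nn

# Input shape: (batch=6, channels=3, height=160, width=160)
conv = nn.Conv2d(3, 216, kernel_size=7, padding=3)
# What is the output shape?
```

Input: (6, 3, 160, 160) -> Output: (6, 216, 160, 160)

Answer: (6, 216, 160, 160)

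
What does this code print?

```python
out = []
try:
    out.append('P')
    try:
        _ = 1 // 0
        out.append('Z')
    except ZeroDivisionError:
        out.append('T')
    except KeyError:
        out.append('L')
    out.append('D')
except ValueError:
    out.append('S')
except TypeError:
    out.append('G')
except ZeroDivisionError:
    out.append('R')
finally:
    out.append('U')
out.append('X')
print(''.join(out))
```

Execution trace: 'P' (try body) → 'T' (inner except ZeroDivisionError) → 'D' (try body, no exception) → 'U' (finally) → 'X' (after the try/except). Output: PTDUX

Answer: PTDUX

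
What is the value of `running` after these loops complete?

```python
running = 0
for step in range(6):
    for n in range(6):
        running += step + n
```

Sum of all step+n for step,n in 6x6
`running` takes the values: 0 → 1 → 3 → 6 → 10 → 15 → 16 → 18 → 21 → 25 → 30 → 36 → 38 → 41 → 45 → 50 → 56 → 63 → 66 → 70 → 75 → 81 → 88 → 96 → 100 → 105 → 111 → 118 → 126 → 135 → 140 → 146 → 153 → 161 → 170 → 180

Answer: 180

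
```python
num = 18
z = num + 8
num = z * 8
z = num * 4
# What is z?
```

Trace:
`num = 18` → num = 18
`z = num + 8` → z = 26
`num = z * 8` → num = 208
`z = num * 4` → z = 832
So z = 832

Answer: 832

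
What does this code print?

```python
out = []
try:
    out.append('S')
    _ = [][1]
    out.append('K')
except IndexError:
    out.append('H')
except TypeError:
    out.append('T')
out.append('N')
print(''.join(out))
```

Execution trace: 'S' (try body) → 'H' (except IndexError) → 'N' (after the try/except). Output: SHN

Answer: SHN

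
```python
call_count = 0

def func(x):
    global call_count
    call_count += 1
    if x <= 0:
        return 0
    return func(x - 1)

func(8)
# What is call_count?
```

Linear recursion stepping by 1: 9 calls from x=8 down to ≤0.

Answer: 9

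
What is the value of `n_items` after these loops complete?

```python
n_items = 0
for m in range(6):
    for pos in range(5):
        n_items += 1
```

6 * 5 = 30
`n_items` takes the values: 0 → 1 → 2 → 3 → 4 → 5 → 6 → 7 → 8 → 9 → 10 → 11 → 12 → 13 → 14 → 15 → 16 → 17 → 18 → 19 → 20 → 21 → 22 → 23 → 24 → 25 → 26 → 27 → 28 → 29 → 30

Answer: 30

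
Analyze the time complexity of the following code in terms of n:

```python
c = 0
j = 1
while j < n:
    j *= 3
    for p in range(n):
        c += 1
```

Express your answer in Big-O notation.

Each loop level contributes: log n × n. Multiplying the contributions gives O(n log n).

Answer: O(n log n)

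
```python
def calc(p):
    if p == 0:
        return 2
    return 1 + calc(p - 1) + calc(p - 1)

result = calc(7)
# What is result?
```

calc(p) = 1 + 2·calc(p-1), calc(0)=2. Closed form: (2+1)·2^7 - 1 = 383.

Answer: 383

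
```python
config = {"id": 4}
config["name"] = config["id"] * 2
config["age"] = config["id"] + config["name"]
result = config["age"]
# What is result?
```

Trace:
`config = {"id": 4}` → config = {'id': 4}
`config["name"] = config["id"] * 2` → config = {'id': 4, 'name': 8}
`config["age"] = config["id"] + config["name"]` → config = {'id': 4, 'name': 8, 'age': 12}
`result = config["age"]` → result = 12
So result = 12

Answer: 12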